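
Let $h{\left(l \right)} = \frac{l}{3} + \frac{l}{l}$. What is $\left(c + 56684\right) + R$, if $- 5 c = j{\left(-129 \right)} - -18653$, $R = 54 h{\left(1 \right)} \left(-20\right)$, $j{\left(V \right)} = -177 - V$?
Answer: $51523$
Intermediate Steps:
$h{\left(l \right)} = 1 + \frac{l}{3}$ ($h{\left(l \right)} = l \frac{1}{3} + 1 = \frac{l}{3} + 1 = 1 + \frac{l}{3}$)
$R = -1440$ ($R = 54 \left(1 + \frac{1}{3} \cdot 1\right) \left(-20\right) = 54 \left(1 + \frac{1}{3}\right) \left(-20\right) = 54 \cdot \frac{4}{3} \left(-20\right) = 72 \left(-20\right) = -1440$)
$c = -3721$ ($c = - \frac{\left(-177 - -129\right) - -18653}{5} = - \frac{\left(-177 + 129\right) + 18653}{5} = - \frac{-48 + 18653}{5} = \left(- \frac{1}{5}\right) 18605 = -3721$)
$\left(c + 56684\right) + R = \left(-3721 + 56684\right) - 1440 = 52963 - 1440 = 51523$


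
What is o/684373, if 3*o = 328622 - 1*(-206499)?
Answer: 535121/2053119 ≈ 0.26064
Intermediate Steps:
o = 535121/3 (o = (328622 - 1*(-206499))/3 = (328622 + 206499)/3 = (⅓)*535121 = 535121/3 ≈ 1.7837e+5)
o/684373 = (535121/3)/684373 = (535121/3)*(1/684373) = 535121/2053119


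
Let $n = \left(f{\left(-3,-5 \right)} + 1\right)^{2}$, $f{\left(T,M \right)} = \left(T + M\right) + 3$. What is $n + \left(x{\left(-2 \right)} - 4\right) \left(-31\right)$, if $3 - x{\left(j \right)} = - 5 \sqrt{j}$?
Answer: $47 - 155 i \sqrt{2} \approx 47.0 - 219.2 i$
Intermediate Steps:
$x{\left(j \right)} = 3 + 5 \sqrt{j}$ ($x{\left(j \right)} = 3 - - 5 \sqrt{j} = 3 + 5 \sqrt{j}$)
$f{\left(T,M \right)} = 3 + M + T$ ($f{\left(T,M \right)} = \left(M + T\right) + 3 = 3 + M + T$)
$n = 16$ ($n = \left(\left(3 - 5 - 3\right) + 1\right)^{2} = \left(-5 + 1\right)^{2} = \left(-4\right)^{2} = 16$)
$n + \left(x{\left(-2 \right)} - 4\right) \left(-31\right) = 16 + \left(\left(3 + 5 \sqrt{-2}\right) - 4\right) \left(-31\right) = 16 + \left(\left(3 + 5 i \sqrt{2}\right) - 4\right) \left(-31\right) = 16 + \left(-1 + 5 i \sqrt{2}\right) \left(-31\right) = 16 + \left(31 - 155 i \sqrt{2}\right) = 47 - 155 i \sqrt{2}$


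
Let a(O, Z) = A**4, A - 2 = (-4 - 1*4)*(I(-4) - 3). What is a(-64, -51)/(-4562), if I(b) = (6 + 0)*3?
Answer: -96938888/2281 ≈ -42498.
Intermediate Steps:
I(b) = 18 (I(b) = 6*3 = 18)
A = -118 (A = 2 + (-4 - 1*4)*(18 - 3) = 2 + (-4 - 4)*15 = 2 - 8*15 = 2 - 120 = -118)
a(O, Z) = 193877776 (a(O, Z) = (-118)**4 = 193877776)
a(-64, -51)/(-4562) = 193877776/(-4562) = 193877776*(-1/4562) = -96938888/2281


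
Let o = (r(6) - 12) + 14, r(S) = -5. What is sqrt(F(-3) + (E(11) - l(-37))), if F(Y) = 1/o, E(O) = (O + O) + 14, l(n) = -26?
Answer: sqrt(555)/3 ≈ 7.8528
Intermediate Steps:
E(O) = 14 + 2*O (E(O) = 2*O + 14 = 14 + 2*O)
o = -3 (o = (-5 - 12) + 14 = -17 + 14 = -3)
F(Y) = -1/3 (F(Y) = 1/(-3) = -1/3)
sqrt(F(-3) + (E(11) - l(-37))) = sqrt(-1/3 + ((14 + 2*11) - 1*(-26))) = sqrt(-1/3 + ((14 + 22) + 26)) = sqrt(-1/3 + (36 + 26)) = sqrt(-1/3 + 62) = sqrt(185/3) = sqrt(555)/3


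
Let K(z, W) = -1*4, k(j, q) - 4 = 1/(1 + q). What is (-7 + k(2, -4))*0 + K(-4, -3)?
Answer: -4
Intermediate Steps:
k(j, q) = 4 + 1/(1 + q)
K(z, W) = -4
(-7 + k(2, -4))*0 + K(-4, -3) = (-7 + (5 + 4*(-4))/(1 - 4))*0 - 4 = (-7 + (5 - 16)/(-3))*0 - 4 = (-7 - ⅓*(-11))*0 - 4 = (-7 + 11/3)*0 - 4 = -10/3*0 - 4 = 0 - 4 = -4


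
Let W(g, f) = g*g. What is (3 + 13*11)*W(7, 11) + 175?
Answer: 7329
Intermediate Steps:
W(g, f) = g²
(3 + 13*11)*W(7, 11) + 175 = (3 + 13*11)*7² + 175 = (3 + 143)*49 + 175 = 146*49 + 175 = 7154 + 175 = 7329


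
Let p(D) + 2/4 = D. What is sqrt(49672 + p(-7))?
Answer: sqrt(198658)/2 ≈ 222.86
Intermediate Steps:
p(D) = -1/2 + D
sqrt(49672 + p(-7)) = sqrt(49672 + (-1/2 - 7)) = sqrt(49672 - 15/2) = sqrt(99329/2) = sqrt(198658)/2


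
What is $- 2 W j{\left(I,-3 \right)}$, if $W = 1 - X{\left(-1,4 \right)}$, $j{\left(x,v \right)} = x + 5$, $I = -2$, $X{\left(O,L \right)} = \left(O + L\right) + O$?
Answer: $6$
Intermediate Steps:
$X{\left(O,L \right)} = L + 2 O$ ($X{\left(O,L \right)} = \left(L + O\right) + O = L + 2 O$)
$j{\left(x,v \right)} = 5 + x$
$W = -1$ ($W = 1 - \left(4 + 2 \left(-1\right)\right) = 1 - \left(4 - 2\right) = 1 - 2 = -1$)
$- 2 W j{\left(I,-3 \right)} = \left(-2\right) \left(-1\right) \left(5 - 2\right) = 2 \cdot 3 = 6$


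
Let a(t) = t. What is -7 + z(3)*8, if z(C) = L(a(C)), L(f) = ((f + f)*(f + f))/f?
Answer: 89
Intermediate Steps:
L(f) = 4*f (L(f) = ((2*f)*(2*f))/f = (4*f²)/f = 4*f)
z(C) = 4*C
-7 + z(3)*8 = -7 + (4*3)*8 = -7 + 12*8 = -7 + 96 = 89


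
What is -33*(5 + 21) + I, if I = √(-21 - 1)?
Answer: -858 + I*√22 ≈ -858.0 + 4.6904*I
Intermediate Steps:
I = I*√22 (I = √(-22) = I*√22 ≈ 4.6904*I)
-33*(5 + 21) + I = -33*(5 + 21) + I*√22 = -33*26 + I*√22 = -858 + I*√22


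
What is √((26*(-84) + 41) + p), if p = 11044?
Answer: 3*√989 ≈ 94.345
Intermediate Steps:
√((26*(-84) + 41) + p) = √((26*(-84) + 41) + 11044) = √((-2184 + 41) + 11044) = √(-2143 + 11044) = √8901 = 3*√989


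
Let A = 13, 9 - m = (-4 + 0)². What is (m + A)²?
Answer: 36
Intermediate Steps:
m = -7 (m = 9 - (-4 + 0)² = 9 - 1*(-4)² = 9 - 1*16 = 9 - 16 = -7)
(m + A)² = (-7 + 13)² = 6² = 36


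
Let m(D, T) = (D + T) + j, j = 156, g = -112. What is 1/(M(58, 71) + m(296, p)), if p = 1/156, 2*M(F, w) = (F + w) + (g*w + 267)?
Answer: -156/518855 ≈ -0.00030066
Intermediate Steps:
M(F, w) = 267/2 + F/2 - 111*w/2 (M(F, w) = ((F + w) + (-112*w + 267))/2 = ((F + w) + (267 - 112*w))/2 = (267 + F - 111*w)/2 = 267/2 + F/2 - 111*w/2)
p = 1/156 ≈ 0.0064103
m(D, T) = 156 + D + T (m(D, T) = (D + T) + 156 = 156 + D + T)
1/(M(58, 71) + m(296, p)) = 1/((267/2 + (½)*58 - 111/2*71) + (156 + 296 + 1/156)) = 1/((267/2 + 29 - 7881/2) + 70513/156) = 1/(-3778 + 70513/156) = 1/(-518855/156) = -156/518855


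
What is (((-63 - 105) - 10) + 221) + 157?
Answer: 200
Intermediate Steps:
(((-63 - 105) - 10) + 221) + 157 = ((-168 - 10) + 221) + 157 = (-178 + 221) + 157 = 43 + 157 = 200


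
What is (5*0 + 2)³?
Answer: 8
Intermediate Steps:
(5*0 + 2)³ = (0 + 2)³ = 2³ = 8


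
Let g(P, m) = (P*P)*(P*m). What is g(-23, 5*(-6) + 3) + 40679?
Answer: 369188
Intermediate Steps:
g(P, m) = m*P³ (g(P, m) = P²*(P*m) = m*P³)
g(-23, 5*(-6) + 3) + 40679 = (5*(-6) + 3)*(-23)³ + 40679 = (-30 + 3)*(-12167) + 40679 = -27*(-12167) + 40679 = 328509 + 40679 = 369188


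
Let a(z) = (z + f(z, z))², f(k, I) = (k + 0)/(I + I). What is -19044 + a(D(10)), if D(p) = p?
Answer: -75735/4 ≈ -18934.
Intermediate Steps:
f(k, I) = k/(2*I) (f(k, I) = k/((2*I)) = k*(1/(2*I)) = k/(2*I))
a(z) = (½ + z)² (a(z) = (z + z/(2*z))² = (z + ½)² = (½ + z)²)
-19044 + a(D(10)) = -19044 + (1 + 2*10)²/4 = -19044 + (1 + 20)²/4 = -19044 + (¼)*21² = -19044 + (¼)*441 = -19044 + 441/4 = -75735/4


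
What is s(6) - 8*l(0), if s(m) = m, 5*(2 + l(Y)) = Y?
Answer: 22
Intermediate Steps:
l(Y) = -2 + Y/5
s(6) - 8*l(0) = 6 - 8*(-2 + (1/5)*0) = 6 - 8*(-2 + 0) = 6 - 8*(-2) = 6 + 16 = 22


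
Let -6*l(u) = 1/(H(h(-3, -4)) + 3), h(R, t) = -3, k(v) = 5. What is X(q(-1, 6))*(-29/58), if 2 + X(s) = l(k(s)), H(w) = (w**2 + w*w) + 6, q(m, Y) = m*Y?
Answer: 325/324 ≈ 1.0031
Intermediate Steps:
q(m, Y) = Y*m
H(w) = 6 + 2*w**2 (H(w) = (w**2 + w**2) + 6 = 2*w**2 + 6 = 6 + 2*w**2)
l(u) = -1/162 (l(u) = -1/(6*((6 + 2*(-3)**2) + 3)) = -1/(6*((6 + 2*9) + 3)) = -1/(6*((6 + 18) + 3)) = -1/(6*(24 + 3)) = -1/6/27 = -1/6*1/27 = -1/162)
X(s) = -325/162 (X(s) = -2 - 1/162 = -325/162)
X(q(-1, 6))*(-29/58) = -(-9425)/(162*58) = -325/162*(-1/2) = 325/324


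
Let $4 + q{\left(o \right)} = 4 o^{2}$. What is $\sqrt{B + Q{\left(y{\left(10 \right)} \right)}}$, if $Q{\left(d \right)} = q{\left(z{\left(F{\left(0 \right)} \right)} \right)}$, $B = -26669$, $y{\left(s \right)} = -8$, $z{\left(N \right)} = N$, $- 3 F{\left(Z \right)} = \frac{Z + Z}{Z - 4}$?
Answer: $i \sqrt{26673} \approx 163.32 i$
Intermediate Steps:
$F{\left(Z \right)} = - \frac{2 Z}{3 \left(-4 + Z\right)}$ ($F{\left(Z \right)} = - \frac{\left(Z + Z\right) \frac{1}{Z - 4}}{3} = - \frac{2 Z \frac{1}{-4 + Z}}{3} = - \frac{2 Z}{3 \left(-4 + Z\right)}$)
$q{\left(o \right)} = -4 + 4 o^{2}$
$Q{\left(d \right)} = -4$ ($Q{\left(d \right)} = -4 + 4 \left(\left(-2\right) 0 \frac{1}{-12 + 3 \cdot 0}\right)^{2} = -4 + 4 \left(\left(-2\right) 0 \frac{1}{-12 + 0}\right)^{2} = -4 + 4 \left(\left(-2\right) 0 \frac{1}{-12}\right)^{2} = -4 + 4 \left(\left(-2\right) 0 \left(- \frac{1}{12}\right)\right)^{2} = -4 + 4 \cdot 0^{2} = -4 + 4 \cdot 0 = -4 + 0 = -4$)
$\sqrt{B + Q{\left(y{\left(10 \right)} \right)}} = \sqrt{-26669 - 4} = \sqrt{-26673} = i \sqrt{26673}$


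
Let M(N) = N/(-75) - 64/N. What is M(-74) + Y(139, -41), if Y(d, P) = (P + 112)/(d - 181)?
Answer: 6257/38850 ≈ 0.16106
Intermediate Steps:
Y(d, P) = (112 + P)/(-181 + d)
M(N) = -64/N - N/75 (M(N) = N*(-1/75) - 64/N = -N/75 - 64/N = -64/N - N/75)
M(-74) + Y(139, -41) = (-64/(-74) - 1/75*(-74)) + (112 - 41)/(-181 + 139) = (-64*(-1/74) + 74/75) + 71/(-42) = (32/37 + 74/75) - 1/42*71 = 5138/2775 - 71/42 = 6257/38850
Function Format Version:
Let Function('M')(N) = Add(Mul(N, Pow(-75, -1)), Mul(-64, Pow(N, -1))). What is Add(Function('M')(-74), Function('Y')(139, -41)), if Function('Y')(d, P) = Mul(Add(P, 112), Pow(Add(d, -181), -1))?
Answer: Rational(6257, 38850) ≈ 0.16106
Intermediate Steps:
Function('Y')(d, P) = Mul(Pow(Add(-181, d), -1), Add(112, P)) (Function('Y')(d, P) = Mul(Add(112, P), Pow(Add(-181, d), -1)) = Mul(Pow(Add(-181, d), -1), Add(112, P)))
Function('M')(N) = Add(Mul(-64, Pow(N, -1)), Mul(Rational(-1, 75), N)) (Function('M')(N) = Add(Mul(N, Rational(-1, 75)), Mul(-64, Pow(N, -1))) = Add(Mul(Rational(-1, 75), N), Mul(-64, Pow(N, -1))) = Add(Mul(-64, Pow(N, -1)), Mul(Rational(-1, 75), N)))
Add(Function('M')(-74), Function('Y')(139, -41)) = Add(Add(Mul(-64, Pow(-74, -1)), Mul(Rational(-1, 75), -74)), Mul(Pow(Add(-181, 139), -1), Add(112, -41))) = Add(Add(Mul(-64, Rational(-1, 74)), Rational(74, 75)), Mul(Pow(-42, -1), 71)) = Add(Add(Rational(32, 37), Rational(74, 75)), Mul(Rational(-1, 42), 71)) = Add(Rational(5138, 2775), Rational(-71, 42)) = Rational(6257, 38850)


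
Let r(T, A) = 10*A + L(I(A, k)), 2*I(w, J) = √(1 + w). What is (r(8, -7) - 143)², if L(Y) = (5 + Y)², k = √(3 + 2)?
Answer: 143041/4 - 1895*I*√6 ≈ 35760.0 - 4641.8*I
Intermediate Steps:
k = √5 ≈ 2.2361
I(w, J) = √(1 + w)/2
r(T, A) = (5 + √(1 + A)/2)² + 10*A (r(T, A) = 10*A + (5 + √(1 + A)/2)² = (5 + √(1 + A)/2)² + 10*A)
(r(8, -7) - 143)² = ((10*(-7) + (10 + √(1 - 7))²/4) - 143)² = ((-70 + (10 + √(-6))²/4) - 143)² = ((-70 + (10 + I*√6)²/4) - 143)² = (-213 + (10 + I*√6)²/4)²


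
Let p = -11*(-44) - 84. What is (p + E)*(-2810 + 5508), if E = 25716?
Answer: 70460968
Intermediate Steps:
p = 400 (p = 484 - 84 = 400)
(p + E)*(-2810 + 5508) = (400 + 25716)*(-2810 + 5508) = 26116*2698 = 70460968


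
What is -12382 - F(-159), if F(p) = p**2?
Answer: -37663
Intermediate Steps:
-12382 - F(-159) = -12382 - 1*(-159)**2 = -12382 - 1*25281 = -12382 - 25281 = -37663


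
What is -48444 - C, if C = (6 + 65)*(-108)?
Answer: -40776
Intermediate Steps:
C = -7668 (C = 71*(-108) = -7668)
-48444 - C = -48444 - 1*(-7668) = -48444 + 7668 = -40776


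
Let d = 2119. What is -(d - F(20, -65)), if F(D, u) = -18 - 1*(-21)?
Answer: -2116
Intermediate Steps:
F(D, u) = 3 (F(D, u) = -18 + 21 = 3)
-(d - F(20, -65)) = -(2119 - 1*3) = -(2119 - 3) = -1*2116 = -2116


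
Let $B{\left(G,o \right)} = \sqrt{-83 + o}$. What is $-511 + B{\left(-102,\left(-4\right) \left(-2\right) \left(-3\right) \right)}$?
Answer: $-511 + i \sqrt{107} \approx -511.0 + 10.344 i$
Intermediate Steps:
$-511 + B{\left(-102,\left(-4\right) \left(-2\right) \left(-3\right) \right)} = -511 + \sqrt{-83 + \left(-4\right) \left(-2\right) \left(-3\right)} = -511 + \sqrt{-83 + 8 \left(-3\right)} = -511 + \sqrt{-83 - 24} = -511 + \sqrt{-107} = -511 + i \sqrt{107}$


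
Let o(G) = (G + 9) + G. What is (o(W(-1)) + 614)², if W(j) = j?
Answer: 385641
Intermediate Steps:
o(G) = 9 + 2*G (o(G) = (9 + G) + G = 9 + 2*G)
(o(W(-1)) + 614)² = ((9 + 2*(-1)) + 614)² = ((9 - 2) + 614)² = (7 + 614)² = 621² = 385641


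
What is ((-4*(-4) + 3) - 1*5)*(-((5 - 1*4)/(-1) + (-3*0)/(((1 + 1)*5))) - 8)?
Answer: -98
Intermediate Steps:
((-4*(-4) + 3) - 1*5)*(-((5 - 1*4)/(-1) + (-3*0)/(((1 + 1)*5))) - 8) = ((16 + 3) - 5)*(-((5 - 4)*(-1) + 0/((2*5))) - 8) = (19 - 5)*(-(1*(-1) + 0/10) - 8) = 14*(-(-1 + 0*(⅒)) - 8) = 14*(-(-1 + 0) - 8) = 14*(-1*(-1) - 8) = 14*(1 - 8) = 14*(-7) = -98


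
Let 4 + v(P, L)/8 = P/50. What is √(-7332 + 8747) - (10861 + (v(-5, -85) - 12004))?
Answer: 5879/5 + √1415 ≈ 1213.4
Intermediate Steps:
v(P, L) = -32 + 4*P/25 (v(P, L) = -32 + 8*(P/50) = -32 + 4*P/25)
√(-7332 + 8747) - (10861 + (v(-5, -85) - 12004)) = √(-7332 + 8747) - (10861 + ((-32 + (4/25)*(-5)) - 12004)) = √1415 - (10861 + ((-32 - ⅘) - 12004)) = √1415 - (10861 + (-164/5 - 12004)) = √1415 - (10861 - 60184/5) = √1415 - 1*(-5879/5) = √1415 + 5879/5 = 5879/5 + √1415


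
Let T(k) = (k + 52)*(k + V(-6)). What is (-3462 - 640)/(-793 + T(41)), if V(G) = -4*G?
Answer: -2051/2626 ≈ -0.78104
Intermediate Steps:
T(k) = (24 + k)*(52 + k) (T(k) = (k + 52)*(k - 4*(-6)) = (52 + k)*(k + 24) = (52 + k)*(24 + k) = (24 + k)*(52 + k))
(-3462 - 640)/(-793 + T(41)) = (-3462 - 640)/(-793 + (1248 + 41**2 + 76*41)) = -4102/(-793 + (1248 + 1681 + 3116)) = -4102/(-793 + 6045) = -4102/5252 = -4102*1/5252 = -2051/2626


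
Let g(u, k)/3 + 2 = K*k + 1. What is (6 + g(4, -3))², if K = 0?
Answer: 9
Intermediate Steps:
g(u, k) = -3 (g(u, k) = -6 + 3*(0*k + 1) = -6 + 3*(0 + 1) = -6 + 3*1 = -6 + 3 = -3)
(6 + g(4, -3))² = (6 - 3)² = 3² = 9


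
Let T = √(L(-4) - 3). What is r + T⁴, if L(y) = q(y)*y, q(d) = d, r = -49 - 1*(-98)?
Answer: 218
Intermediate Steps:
r = 49 (r = -49 + 98 = 49)
L(y) = y² (L(y) = y*y = y²)
T = √13 (T = √((-4)² - 3) = √(16 - 3) = √13 ≈ 3.6056)
r + T⁴ = 49 + (√13)⁴ = 49 + 169 = 218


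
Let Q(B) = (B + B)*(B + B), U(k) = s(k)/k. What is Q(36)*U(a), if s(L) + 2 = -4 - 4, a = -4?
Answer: 12960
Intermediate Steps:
s(L) = -10 (s(L) = -2 + (-4 - 4) = -2 - 8 = -10)
U(k) = -10/k
Q(B) = 4*B² (Q(B) = (2*B)*(2*B) = 4*B²)
Q(36)*U(a) = (4*36²)*(-10/(-4)) = (4*1296)*(-10*(-¼)) = 5184*(5/2) = 12960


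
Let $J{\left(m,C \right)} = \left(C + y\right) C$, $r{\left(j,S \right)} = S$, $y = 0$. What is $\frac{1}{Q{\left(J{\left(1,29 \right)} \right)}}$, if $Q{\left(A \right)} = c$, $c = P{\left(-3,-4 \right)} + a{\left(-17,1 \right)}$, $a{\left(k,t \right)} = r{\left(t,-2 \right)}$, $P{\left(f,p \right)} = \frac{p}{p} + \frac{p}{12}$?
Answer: $- \frac{3}{4} \approx -0.75$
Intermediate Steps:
$P{\left(f,p \right)} = 1 + \frac{p}{12}$ ($P{\left(f,p \right)} = 1 + p \frac{1}{12} = 1 + \frac{p}{12}$)
$a{\left(k,t \right)} = -2$
$J{\left(m,C \right)} = C^{2}$ ($J{\left(m,C \right)} = \left(C + 0\right) C = C C = C^{2}$)
$c = - \frac{4}{3}$ ($c = \left(1 + \frac{1}{12} \left(-4\right)\right) - 2 = \left(1 - \frac{1}{3}\right) - 2 = \frac{2}{3} - 2 = - \frac{4}{3} \approx -1.3333$)
$Q{\left(A \right)} = - \frac{4}{3}$
$\frac{1}{Q{\left(J{\left(1,29 \right)} \right)}} = \frac{1}{- \frac{4}{3}} = - \frac{3}{4}$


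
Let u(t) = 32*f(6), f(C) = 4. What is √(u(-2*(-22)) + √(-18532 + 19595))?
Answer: √(128 + √1063) ≈ 12.673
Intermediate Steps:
u(t) = 128 (u(t) = 32*4 = 128)
√(u(-2*(-22)) + √(-18532 + 19595)) = √(128 + √(-18532 + 19595)) = √(128 + √1063)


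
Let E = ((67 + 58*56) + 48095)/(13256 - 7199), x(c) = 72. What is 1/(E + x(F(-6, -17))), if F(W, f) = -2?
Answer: 6057/487514 ≈ 0.012424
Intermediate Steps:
E = 51410/6057 (E = ((67 + 3248) + 48095)/6057 = (3315 + 48095)*(1/6057) = 51410*(1/6057) = 51410/6057 ≈ 8.4877)
1/(E + x(F(-6, -17))) = 1/(51410/6057 + 72) = 1/(487514/6057) = 6057/487514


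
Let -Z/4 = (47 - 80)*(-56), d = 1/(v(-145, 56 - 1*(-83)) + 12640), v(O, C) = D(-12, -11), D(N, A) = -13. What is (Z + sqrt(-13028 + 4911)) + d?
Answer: -93338783/12627 + I*sqrt(8117) ≈ -7392.0 + 90.094*I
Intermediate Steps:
v(O, C) = -13
d = 1/12627 (d = 1/(-13 + 12640) = 1/12627 ≈ 7.9195e-5)
Z = -7392 (Z = -4*(47 - 80)*(-56) = -(-132)*(-56) = -4*1848 = -7392)
(Z + sqrt(-13028 + 4911)) + d = (-7392 + sqrt(-13028 + 4911)) + 1/12627 = (-7392 + sqrt(-8117)) + 1/12627 = (-7392 + I*sqrt(8117)) + 1/12627 = -93338783/12627 + I*sqrt(8117)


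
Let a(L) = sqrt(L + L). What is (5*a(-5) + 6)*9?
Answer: 54 + 45*I*sqrt(10) ≈ 54.0 + 142.3*I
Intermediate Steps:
a(L) = sqrt(2)*sqrt(L) (a(L) = sqrt(2*L) = sqrt(2)*sqrt(L))
(5*a(-5) + 6)*9 = (5*(sqrt(2)*sqrt(-5)) + 6)*9 = (5*(sqrt(2)*(I*sqrt(5))) + 6)*9 = (5*(I*sqrt(10)) + 6)*9 = (5*I*sqrt(10) + 6)*9 = (6 + 5*I*sqrt(10))*9 = 54 + 45*I*sqrt(10)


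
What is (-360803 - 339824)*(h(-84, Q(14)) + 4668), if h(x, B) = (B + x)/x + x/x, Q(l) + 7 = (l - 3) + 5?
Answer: -91611884639/28 ≈ -3.2719e+9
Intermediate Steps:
Q(l) = -5 + l (Q(l) = -7 + ((l - 3) + 5) = -7 + ((-3 + l) + 5) = -7 + (2 + l) = -5 + l)
h(x, B) = 1 + (B + x)/x (h(x, B) = (B + x)/x + 1 = 1 + (B + x)/x)
(-360803 - 339824)*(h(-84, Q(14)) + 4668) = (-360803 - 339824)*((2 + (-5 + 14)/(-84)) + 4668) = -700627*((2 + 9*(-1/84)) + 4668) = -700627*((2 - 3/28) + 4668) = -700627*(53/28 + 4668) = -700627*130757/28 = -91611884639/28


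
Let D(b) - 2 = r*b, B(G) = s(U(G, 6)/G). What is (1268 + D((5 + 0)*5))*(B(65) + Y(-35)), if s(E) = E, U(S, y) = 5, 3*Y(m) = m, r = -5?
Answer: -517540/39 ≈ -13270.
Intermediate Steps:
Y(m) = m/3
B(G) = 5/G
D(b) = 2 - 5*b
(1268 + D((5 + 0)*5))*(B(65) + Y(-35)) = (1268 + (2 - 5*(5 + 0)*5))*(5/65 + (⅓)*(-35)) = (1268 + (2 - 25*5))*(5*(1/65) - 35/3) = (1268 + (2 - 5*25))*(1/13 - 35/3) = (1268 + (2 - 125))*(-452/39) = (1268 - 123)*(-452/39) = 1145*(-452/39) = -517540/39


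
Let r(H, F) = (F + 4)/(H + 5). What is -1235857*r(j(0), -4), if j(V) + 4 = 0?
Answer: 0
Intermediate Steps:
j(V) = -4 (j(V) = -4 + 0 = -4)
r(H, F) = (4 + F)/(5 + H)
-1235857*r(j(0), -4) = -1235857*(4 - 4)/(5 - 4) = -1235857*0/1 = -1235857*0 = 0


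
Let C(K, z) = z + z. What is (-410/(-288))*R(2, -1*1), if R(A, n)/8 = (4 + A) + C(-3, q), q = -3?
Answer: 0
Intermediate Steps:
C(K, z) = 2*z
R(A, n) = -16 + 8*A (R(A, n) = 8*((4 + A) + 2*(-3)) = 8*((4 + A) - 6) = 8*(-2 + A) = -16 + 8*A)
(-410/(-288))*R(2, -1*1) = (-410/(-288))*(-16 + 8*2) = (-410*(-1/288))*(-16 + 16) = (205/144)*0 = 0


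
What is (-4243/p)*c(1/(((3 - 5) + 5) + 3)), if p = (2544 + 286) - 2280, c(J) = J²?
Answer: -4243/19800 ≈ -0.21429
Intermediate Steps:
p = 550 (p = 2830 - 2280 = 550)
(-4243/p)*c(1/(((3 - 5) + 5) + 3)) = (-4243/550)*(1/(((3 - 5) + 5) + 3))² = (-4243*1/550)*(1/((-2 + 5) + 3))² = -4243/(550*(3 + 3)²) = -4243*(1/6)²/550 = -4243*(⅙)²/550 = -4243/550*1/36 = -4243/19800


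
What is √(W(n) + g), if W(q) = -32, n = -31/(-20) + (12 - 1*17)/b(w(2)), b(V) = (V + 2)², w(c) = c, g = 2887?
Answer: √2855 ≈ 53.432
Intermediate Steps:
b(V) = (2 + V)²
n = 99/80 (n = -31/(-20) + (12 - 1*17)/((2 + 2)²) = -31*(-1/20) + (12 - 17)/(4²) = 31/20 - 5/16 = 99/80 ≈ 1.2375)
√(W(n) + g) = √(-32 + 2887) = √2855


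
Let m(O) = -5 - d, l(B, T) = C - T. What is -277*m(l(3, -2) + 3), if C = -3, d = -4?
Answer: 277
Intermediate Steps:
l(B, T) = -3 - T
m(O) = -1 (m(O) = -5 - 1*(-4) = -5 + 4 = -1)
-277*m(l(3, -2) + 3) = -277*(-1) = 277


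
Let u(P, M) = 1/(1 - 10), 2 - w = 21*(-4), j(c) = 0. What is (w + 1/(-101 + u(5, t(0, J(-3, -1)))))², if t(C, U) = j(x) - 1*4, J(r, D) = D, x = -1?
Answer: 6123219001/828100 ≈ 7394.3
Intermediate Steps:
w = 86 (w = 2 - 21*(-4) = 2 - 1*(-84) = 2 + 84 = 86)
t(C, U) = -4 (t(C, U) = 0 - 1*4 = 0 - 4 = -4)
u(P, M) = -⅑ (u(P, M) = 1/(-9) = -⅑)
(w + 1/(-101 + u(5, t(0, J(-3, -1)))))² = (86 + 1/(-101 - ⅑))² = (86 + 1/(-910/9))² = (86 - 9/910)² = (78251/910)² = 6123219001/828100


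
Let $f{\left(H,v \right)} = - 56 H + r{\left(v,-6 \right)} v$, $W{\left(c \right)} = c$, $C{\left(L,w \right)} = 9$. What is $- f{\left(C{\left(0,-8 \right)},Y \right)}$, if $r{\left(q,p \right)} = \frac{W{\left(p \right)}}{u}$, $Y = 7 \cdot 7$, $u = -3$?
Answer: $406$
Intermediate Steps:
$Y = 49$
$r{\left(q,p \right)} = - \frac{p}{3}$ ($r{\left(q,p \right)} = \frac{p}{-3} = p \left(- \frac{1}{3}\right) = - \frac{p}{3}$)
$f{\left(H,v \right)} = - 56 H + 2 v$ ($f{\left(H,v \right)} = - 56 H + \left(- \frac{1}{3}\right) \left(-6\right) v = - 56 H + 2 v$)
$- f{\left(C{\left(0,-8 \right)},Y \right)} = - (\left(-56\right) 9 + 2 \cdot 49) = - (-504 + 98) = \left(-1\right) \left(-406\right) = 406$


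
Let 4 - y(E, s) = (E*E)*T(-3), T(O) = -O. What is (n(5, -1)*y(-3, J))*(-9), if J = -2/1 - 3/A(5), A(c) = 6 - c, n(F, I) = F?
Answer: 1035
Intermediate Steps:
J = -5 (J = -2/1 - 3/(6 - 1*5) = -2*1 - 3/(6 - 5) = -2 - 3/1 = -2 - 3*1 = -2 - 3 = -5)
y(E, s) = 4 - 3*E² (y(E, s) = 4 - E*E*(-1*(-3)) = 4 - E²*3 = 4 - 3*E²)
(n(5, -1)*y(-3, J))*(-9) = (5*(4 - 3*(-3)²))*(-9) = (5*(4 - 3*9))*(-9) = (5*(4 - 27))*(-9) = (5*(-23))*(-9) = -115*(-9) = 1035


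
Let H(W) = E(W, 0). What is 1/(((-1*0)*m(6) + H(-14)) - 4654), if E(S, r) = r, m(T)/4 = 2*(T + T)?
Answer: -1/4654 ≈ -0.00021487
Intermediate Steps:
m(T) = 16*T (m(T) = 4*(2*(T + T)) = 4*(2*(2*T)) = 4*(4*T) = 16*T)
H(W) = 0
1/(((-1*0)*m(6) + H(-14)) - 4654) = 1/(((-1*0)*(16*6) + 0) - 4654) = 1/((0*96 + 0) - 4654) = 1/((0 + 0) - 4654) = 1/(0 - 4654) = 1/(-4654) = -1/4654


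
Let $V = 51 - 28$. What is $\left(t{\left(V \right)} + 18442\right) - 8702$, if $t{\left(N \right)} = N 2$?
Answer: $9786$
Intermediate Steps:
$V = 23$ ($V = 51 - 28 = 23$)
$t{\left(N \right)} = 2 N$
$\left(t{\left(V \right)} + 18442\right) - 8702 = \left(2 \cdot 23 + 18442\right) - 8702 = \left(46 + 18442\right) - 8702 = 18488 - 8702 = 9786$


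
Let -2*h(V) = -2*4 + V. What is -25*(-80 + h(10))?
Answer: 2025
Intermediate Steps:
h(V) = 4 - V/2 (h(V) = -(-2*4 + V)/2 = -(-8 + V)/2 = 4 - V/2)
-25*(-80 + h(10)) = -25*(-80 + (4 - ½*10)) = -25*(-80 + (4 - 5)) = -25*(-80 - 1) = -25*(-81) = 2025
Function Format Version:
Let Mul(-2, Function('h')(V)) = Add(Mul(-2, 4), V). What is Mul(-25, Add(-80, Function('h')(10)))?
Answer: 2025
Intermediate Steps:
Function('h')(V) = Add(4, Mul(Rational(-1, 2), V)) (Function('h')(V) = Mul(Rational(-1, 2), Add(Mul(-2, 4), V)) = Mul(Rational(-1, 2), Add(-8, V)) = Add(4, Mul(Rational(-1, 2), V)))
Mul(-25, Add(-80, Function('h')(10))) = Mul(-25, Add(-80, Add(4, Mul(Rational(-1, 2), 10)))) = Mul(-25, Add(-80, Add(4, -5))) = Mul(-25, Add(-80, -1)) = Mul(-25, -81) = 2025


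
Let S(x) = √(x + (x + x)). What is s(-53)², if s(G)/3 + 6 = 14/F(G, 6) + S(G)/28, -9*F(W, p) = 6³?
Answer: 152189/392 - 237*I*√159/56 ≈ 388.24 - 53.365*I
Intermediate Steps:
S(x) = √3*√x (S(x) = √(x + 2*x) = √(3*x) = √3*√x)
F(W, p) = -24 (F(W, p) = -⅑*6³ = -⅑*216 = -24)
s(G) = -79/4 + 3*√3*√G/28 (s(G) = -18 + 3*(14/(-24) + (√3*√G)/28) = -18 + 3*(14*(-1/24) + (√3*√G)*(1/28)) = -18 + 3*(-7/12 + √3*√G/28) = -18 + (-7/4 + 3*√3*√G/28) = -79/4 + 3*√3*√G/28)
s(-53)² = (-79/4 + 3*√3*√(-53)/28)² = (-79/4 + 3*√3*(I*√53)/28)² = (-79/4 + 3*I*√159/28)²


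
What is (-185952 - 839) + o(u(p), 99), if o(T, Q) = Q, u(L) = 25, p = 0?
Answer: -186692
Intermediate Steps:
(-185952 - 839) + o(u(p), 99) = (-185952 - 839) + 99 = -186791 + 99 = -186692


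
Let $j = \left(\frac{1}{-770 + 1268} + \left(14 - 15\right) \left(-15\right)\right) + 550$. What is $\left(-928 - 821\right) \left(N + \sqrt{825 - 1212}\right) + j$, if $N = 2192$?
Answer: $- \frac{1908955013}{498} - 5247 i \sqrt{43} \approx -3.8332 \cdot 10^{6} - 34407.0 i$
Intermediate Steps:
$j = \frac{281371}{498}$ ($j = \left(\frac{1}{498} - -15\right) + 550 = \left(\frac{1}{498} + 15\right) + 550 = \frac{7471}{498} + 550 = \frac{281371}{498} \approx 565.0$)
$\left(-928 - 821\right) \left(N + \sqrt{825 - 1212}\right) + j = \left(-928 - 821\right) \left(2192 + \sqrt{825 - 1212}\right) + \frac{281371}{498} = - 1749 \left(2192 + \sqrt{-387}\right) + \frac{281371}{498} = - 1749 \left(2192 + 3 i \sqrt{43}\right) + \frac{281371}{498} = \left(-3833808 - 5247 i \sqrt{43}\right) + \frac{281371}{498} = - \frac{1908955013}{498} - 5247 i \sqrt{43}$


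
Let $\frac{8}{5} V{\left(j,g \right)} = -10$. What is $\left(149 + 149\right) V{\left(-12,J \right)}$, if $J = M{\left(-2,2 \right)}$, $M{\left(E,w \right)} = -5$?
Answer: $- \frac{3725}{2} \approx -1862.5$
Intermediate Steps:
$J = -5$
$V{\left(j,g \right)} = - \frac{25}{4}$ ($V{\left(j,g \right)} = \frac{5}{8} \left(-10\right) = - \frac{25}{4}$)
$\left(149 + 149\right) V{\left(-12,J \right)} = \left(149 + 149\right) \left(- \frac{25}{4}\right) = 298 \left(- \frac{25}{4}\right) = - \frac{3725}{2}$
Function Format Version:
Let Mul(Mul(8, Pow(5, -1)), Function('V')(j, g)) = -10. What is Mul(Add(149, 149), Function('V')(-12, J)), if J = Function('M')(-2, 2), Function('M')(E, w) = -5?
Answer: Rational(-3725, 2) ≈ -1862.5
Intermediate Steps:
J = -5
Function('V')(j, g) = Rational(-25, 4) (Function('V')(j, g) = Mul(Rational(5, 8), -10) = Rational(-25, 4))
Mul(Add(149, 149), Function('V')(-12, J)) = Mul(Add(149, 149), Rational(-25, 4)) = Mul(298, Rational(-25, 4)) = Rational(-3725, 2)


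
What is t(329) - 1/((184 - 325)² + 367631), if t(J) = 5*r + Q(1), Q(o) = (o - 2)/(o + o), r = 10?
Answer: 19181843/387512 ≈ 49.500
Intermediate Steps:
Q(o) = (-2 + o)/(2*o) (Q(o) = (-2 + o)/((2*o)) = (-2 + o)*(1/(2*o)) = (-2 + o)/(2*o))
t(J) = 99/2 (t(J) = 5*10 + (½)*(-2 + 1)/1 = 50 + (½)*1*(-1) = 50 - ½ = 99/2)
t(329) - 1/((184 - 325)² + 367631) = 99/2 - 1/((184 - 325)² + 367631) = 99/2 - 1/((-141)² + 367631) = 99/2 - 1/(19881 + 367631) = 99/2 - 1/387512 = 19181843/387512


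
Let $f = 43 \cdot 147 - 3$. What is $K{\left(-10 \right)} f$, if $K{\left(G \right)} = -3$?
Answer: $-18954$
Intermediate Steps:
$f = 6318$ ($f = 6321 - 3 = 6318$)
$K{\left(-10 \right)} f = \left(-3\right) 6318 = -18954$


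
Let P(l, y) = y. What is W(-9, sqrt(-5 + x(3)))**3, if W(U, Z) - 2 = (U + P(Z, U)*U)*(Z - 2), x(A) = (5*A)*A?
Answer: -91198648 + 38570688*sqrt(10) ≈ 3.0773e+7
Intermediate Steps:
x(A) = 5*A**2
W(U, Z) = 2 + (-2 + Z)*(U + U**2) (W(U, Z) = 2 + (U + U*U)*(Z - 2) = 2 + (U + U**2)*(-2 + Z) = 2 + (-2 + Z)*(U + U**2))
W(-9, sqrt(-5 + x(3)))**3 = (2 - 2*(-9) - 2*(-9)**2 - 9*sqrt(-5 + 5*3**2) + sqrt(-5 + 5*3**2)*(-9)**2)**3 = (2 + 18 - 2*81 - 9*sqrt(-5 + 5*9) + sqrt(-5 + 5*9)*81)**3 = (2 + 18 - 162 - 9*sqrt(-5 + 45) + sqrt(-5 + 45)*81)**3 = (2 + 18 - 162 - 18*sqrt(10) + sqrt(40)*81)**3 = (2 + 18 - 162 - 18*sqrt(10) + (2*sqrt(10))*81)**3 = (2 + 18 - 162 - 18*sqrt(10) + 162*sqrt(10))**3 = (-142 + 144*sqrt(10))**3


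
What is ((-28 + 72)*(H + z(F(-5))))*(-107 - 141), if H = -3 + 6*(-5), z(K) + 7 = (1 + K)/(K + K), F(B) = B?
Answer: 2160576/5 ≈ 4.3212e+5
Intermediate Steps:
z(K) = -7 + (1 + K)/(2*K) (z(K) = -7 + (1 + K)/(K + K) = -7 + (1 + K)/((2*K)) = -7 + (1 + K)*(1/(2*K)) = -7 + (1 + K)/(2*K))
H = -33 (H = -3 - 30 = -33)
((-28 + 72)*(H + z(F(-5))))*(-107 - 141) = ((-28 + 72)*(-33 + (½)*(1 - 13*(-5))/(-5)))*(-107 - 141) = (44*(-33 + (½)*(-⅕)*(1 + 65)))*(-248) = (44*(-33 + (½)*(-⅕)*66))*(-248) = (44*(-33 - 33/5))*(-248) = (44*(-198/5))*(-248) = -8712/5*(-248) = 2160576/5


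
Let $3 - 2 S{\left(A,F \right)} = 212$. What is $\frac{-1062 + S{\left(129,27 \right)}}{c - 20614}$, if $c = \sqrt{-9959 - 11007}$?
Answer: $\frac{2186021}{38632542} + \frac{2333 i \sqrt{20966}}{849915924} \approx 0.056585 + 0.00039746 i$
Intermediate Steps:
$S{\left(A,F \right)} = - \frac{209}{2}$ ($S{\left(A,F \right)} = \frac{3}{2} - 106 = - \frac{209}{2}$)
$c = i \sqrt{20966}$ ($c = \sqrt{-20966} = i \sqrt{20966} \approx 144.8 i$)
$\frac{-1062 + S{\left(129,27 \right)}}{c - 20614} = \frac{-1062 - \frac{209}{2}}{i \sqrt{20966} - 20614} = - \frac{2333}{2 \left(-20614 + i \sqrt{20966}\right)}$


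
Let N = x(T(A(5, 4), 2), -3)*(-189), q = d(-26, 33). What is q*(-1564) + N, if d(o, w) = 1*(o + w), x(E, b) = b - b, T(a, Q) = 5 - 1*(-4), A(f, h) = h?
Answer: -10948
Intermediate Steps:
T(a, Q) = 9 (T(a, Q) = 5 + 4 = 9)
x(E, b) = 0
d(o, w) = o + w
q = 7 (q = -26 + 33 = 7)
N = 0 (N = 0*(-189) = 0)
q*(-1564) + N = 7*(-1564) + 0 = -10948 + 0 = -10948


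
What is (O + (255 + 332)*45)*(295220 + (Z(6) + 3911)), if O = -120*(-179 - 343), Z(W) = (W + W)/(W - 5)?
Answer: 26640179865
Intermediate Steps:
Z(W) = 2*W/(-5 + W) (Z(W) = (2*W)/(-5 + W) = 2*W/(-5 + W))
O = 62640 (O = -120*(-522) = 62640)
(O + (255 + 332)*45)*(295220 + (Z(6) + 3911)) = (62640 + (255 + 332)*45)*(295220 + (2*6/(-5 + 6) + 3911)) = (62640 + 587*45)*(295220 + (2*6/1 + 3911)) = (62640 + 26415)*(295220 + (2*6*1 + 3911)) = 89055*(295220 + (12 + 3911)) = 89055*(295220 + 3923) = 89055*299143 = 26640179865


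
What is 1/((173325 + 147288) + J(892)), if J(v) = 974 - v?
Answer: 1/320695 ≈ 3.1182e-6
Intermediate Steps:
1/((173325 + 147288) + J(892)) = 1/((173325 + 147288) + (974 - 1*892)) = 1/(320613 + (974 - 892)) = 1/(320613 + 82) = 1/320695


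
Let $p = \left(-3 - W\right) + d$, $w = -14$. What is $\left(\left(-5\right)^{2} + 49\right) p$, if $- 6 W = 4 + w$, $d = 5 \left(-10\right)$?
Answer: $- \frac{12136}{3} \approx -4045.3$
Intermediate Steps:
$d = -50$
$W = \frac{5}{3}$ ($W = - \frac{4 - 14}{6} = \left(- \frac{1}{6}\right) \left(-10\right) = \frac{5}{3} \approx 1.6667$)
$p = - \frac{164}{3}$ ($p = \left(-3 - \frac{5}{3}\right) - 50 = - \frac{14}{3} - 50 = - \frac{164}{3} \approx -54.667$)
$\left(\left(-5\right)^{2} + 49\right) p = \left(\left(-5\right)^{2} + 49\right) \left(- \frac{164}{3}\right) = \left(25 + 49\right) \left(- \frac{164}{3}\right) = 74 \left(- \frac{164}{3}\right) = - \frac{12136}{3}$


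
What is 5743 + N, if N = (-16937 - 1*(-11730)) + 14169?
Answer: 14705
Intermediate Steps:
N = 8962 (N = (-16937 + 11730) + 14169 = -5207 + 14169 = 8962)
5743 + N = 5743 + 8962 = 14705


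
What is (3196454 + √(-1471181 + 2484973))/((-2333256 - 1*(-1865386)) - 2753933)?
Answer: -3196454/3221803 - 4*√63362/3221803 ≈ -0.99244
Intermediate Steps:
(3196454 + √(-1471181 + 2484973))/((-2333256 - 1*(-1865386)) - 2753933) = (3196454 + √1013792)/((-2333256 + 1865386) - 2753933) = (3196454 + 4*√63362)/(-467870 - 2753933) = (3196454 + 4*√63362)/(-3221803) = (3196454 + 4*√63362)*(-1/3221803) = -3196454/3221803 - 4*√63362/3221803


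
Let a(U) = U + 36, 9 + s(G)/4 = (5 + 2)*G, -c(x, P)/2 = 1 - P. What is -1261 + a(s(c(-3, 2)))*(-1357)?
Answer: -77253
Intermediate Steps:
c(x, P) = -2 + 2*P (c(x, P) = -2*(1 - P) = -2 + 2*P)
s(G) = -36 + 28*G (s(G) = -36 + 4*((5 + 2)*G) = -36 + 4*(7*G) = -36 + 28*G)
a(U) = 36 + U
-1261 + a(s(c(-3, 2)))*(-1357) = -1261 + (36 + (-36 + 28*(-2 + 2*2)))*(-1357) = -1261 + (36 + (-36 + 28*(-2 + 4)))*(-1357) = -1261 + (36 + (-36 + 28*2))*(-1357) = -1261 + (36 + (-36 + 56))*(-1357) = -1261 + (36 + 20)*(-1357) = -1261 + 56*(-1357) = -1261 - 75992 = -77253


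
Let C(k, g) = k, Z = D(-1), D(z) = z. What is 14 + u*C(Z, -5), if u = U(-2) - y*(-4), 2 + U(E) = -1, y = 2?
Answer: 9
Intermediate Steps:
Z = -1
U(E) = -3 (U(E) = -2 - 1 = -3)
u = 5 (u = -3 - 1*2*(-4) = -3 - 2*(-4) = -3 + 8 = 5)
14 + u*C(Z, -5) = 14 + 5*(-1) = 14 - 5 = 9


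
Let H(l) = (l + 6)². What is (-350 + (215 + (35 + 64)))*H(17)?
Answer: -19044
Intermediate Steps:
H(l) = (6 + l)²
(-350 + (215 + (35 + 64)))*H(17) = (-350 + (215 + (35 + 64)))*(6 + 17)² = (-350 + (215 + 99))*23² = (-350 + 314)*529 = -36*529 = -19044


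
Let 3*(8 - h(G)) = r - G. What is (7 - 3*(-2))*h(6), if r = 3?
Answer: 117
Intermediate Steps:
h(G) = 7 + G/3 (h(G) = 8 - (3 - G)/3 = 8 + (-1 + G/3) = 7 + G/3)
(7 - 3*(-2))*h(6) = (7 - 3*(-2))*(7 + (1/3)*6) = (7 + 6)*(7 + 2) = 13*9 = 117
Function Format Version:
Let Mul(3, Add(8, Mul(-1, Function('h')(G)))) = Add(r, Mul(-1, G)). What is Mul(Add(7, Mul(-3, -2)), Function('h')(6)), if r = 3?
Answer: 117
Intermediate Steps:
Function('h')(G) = Add(7, Mul(Rational(1, 3), G)) (Function('h')(G) = Add(8, Mul(Rational(-1, 3), Add(3, Mul(-1, G)))) = Add(8, Add(-1, Mul(Rational(1, 3), G))) = Add(7, Mul(Rational(1, 3), G)))
Mul(Add(7, Mul(-3, -2)), Function('h')(6)) = Mul(Add(7, Mul(-3, -2)), Add(7, Mul(Rational(1, 3), 6))) = Mul(Add(7, 6), Add(7, 2)) = Mul(13, 9) = 117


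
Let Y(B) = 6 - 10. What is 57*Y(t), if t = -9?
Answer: -228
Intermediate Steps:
Y(B) = -4
57*Y(t) = 57*(-4) = -228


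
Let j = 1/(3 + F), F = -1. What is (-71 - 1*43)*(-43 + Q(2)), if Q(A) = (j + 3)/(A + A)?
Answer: 19209/4 ≈ 4802.3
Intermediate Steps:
j = ½ (j = 1/(3 - 1) = 1/2 = ½ ≈ 0.50000)
Q(A) = 7/(4*A) (Q(A) = (½ + 3)/(A + A) = 7/(2*((2*A))) = 7*(1/(2*A))/2 = 7/(4*A))
(-71 - 1*43)*(-43 + Q(2)) = (-71 - 1*43)*(-43 + (7/4)/2) = (-71 - 43)*(-43 + (7/4)*(½)) = -114*(-43 + 7/8) = -114*(-337/8) = 19209/4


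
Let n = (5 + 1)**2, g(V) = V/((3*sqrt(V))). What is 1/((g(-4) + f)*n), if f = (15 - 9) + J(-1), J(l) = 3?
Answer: 9/2932 - I/4398 ≈ 0.0030696 - 0.00022738*I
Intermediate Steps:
g(V) = sqrt(V)/3 (g(V) = V*(1/(3*sqrt(V))) = sqrt(V)/3)
n = 36 (n = 6**2 = 36)
f = 9 (f = (15 - 9) + 3 = 6 + 3 = 9)
1/((g(-4) + f)*n) = 1/((sqrt(-4)/3 + 9)*36) = 1/(((2*I)/3 + 9)*36) = 1/((2*I/3 + 9)*36) = 1/((9 + 2*I/3)*36) = 1/(324 + 24*I) = (324 - 24*I)/105552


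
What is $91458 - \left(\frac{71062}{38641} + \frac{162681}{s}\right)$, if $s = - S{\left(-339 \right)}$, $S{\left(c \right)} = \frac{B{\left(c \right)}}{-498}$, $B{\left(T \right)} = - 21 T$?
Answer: $\frac{2447526400994}{30565031} \approx 80076.0$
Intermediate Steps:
$S{\left(c \right)} = \frac{7 c}{166}$ ($S{\left(c \right)} = \frac{\left(-21\right) c}{-498} = - 21 c \left(- \frac{1}{498}\right) = \frac{7 c}{166}$)
$s = \frac{2373}{166}$ ($s = - \frac{7 \left(-339\right)}{166} = \left(-1\right) \left(- \frac{2373}{166}\right) = \frac{2373}{166} \approx 14.295$)
$91458 - \left(\frac{71062}{38641} + \frac{162681}{s}\right) = 91458 - \left(\frac{71062}{38641} + \frac{9001682}{791}\right) = 91458 - \frac{347890204204}{30565031} = \frac{2447526400994}{30565031}$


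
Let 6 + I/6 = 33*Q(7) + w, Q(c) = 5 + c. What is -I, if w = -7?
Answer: -2298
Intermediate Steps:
I = 2298 (I = -36 + 6*(33*(5 + 7) - 7) = -36 + 6*(33*12 - 7) = -36 + 6*(396 - 7) = -36 + 6*389 = -36 + 2334 = 2298)
-I = -1*2298 = -2298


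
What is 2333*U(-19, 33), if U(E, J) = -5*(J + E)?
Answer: -163310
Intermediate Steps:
U(E, J) = -5*E - 5*J (U(E, J) = -5*(E + J) = -5*E - 5*J)
2333*U(-19, 33) = 2333*(-5*(-19) - 5*33) = 2333*(95 - 165) = 2333*(-70) = -163310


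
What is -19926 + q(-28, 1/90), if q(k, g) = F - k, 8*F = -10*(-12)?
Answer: -19883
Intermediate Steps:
F = 15 (F = (-10*(-12))/8 = (⅛)*120 = 15)
q(k, g) = 15 - k
-19926 + q(-28, 1/90) = -19926 + (15 - 1*(-28)) = -19926 + (15 + 28) = -19926 + 43 = -19883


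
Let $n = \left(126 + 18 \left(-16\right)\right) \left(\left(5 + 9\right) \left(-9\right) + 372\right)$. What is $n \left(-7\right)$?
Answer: $278964$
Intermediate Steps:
$n = -39852$ ($n = \left(126 - 288\right) \left(14 \left(-9\right) + 372\right) = - 162 \left(-126 + 372\right) = \left(-162\right) 246 = -39852$)
$n \left(-7\right) = \left(-39852\right) \left(-7\right) = 278964$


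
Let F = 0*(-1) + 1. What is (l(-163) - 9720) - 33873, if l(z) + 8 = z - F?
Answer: -43765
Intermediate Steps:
F = 1 (F = 0 + 1 = 1)
l(z) = -9 + z (l(z) = -8 + (z - 1*1) = -8 + (z - 1) = -8 + (-1 + z) = -9 + z)
(l(-163) - 9720) - 33873 = ((-9 - 163) - 9720) - 33873 = (-172 - 9720) - 33873 = -9892 - 33873 = -43765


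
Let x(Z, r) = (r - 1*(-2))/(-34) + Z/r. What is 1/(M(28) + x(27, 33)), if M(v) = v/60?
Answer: 5610/1433 ≈ 3.9149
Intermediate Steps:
M(v) = v/60 (M(v) = v*(1/60) = v/60)
x(Z, r) = -1/17 - r/34 + Z/r (x(Z, r) = (r + 2)*(-1/34) + Z/r = (2 + r)*(-1/34) + Z/r = (-1/17 - r/34) + Z/r = -1/17 - r/34 + Z/r)
1/(M(28) + x(27, 33)) = 1/((1/60)*28 + (27 - 1/34*33*(2 + 33))/33) = 1/(7/15 + (27 - 1/34*33*35)/33) = 1/(7/15 + (27 - 1155/34)/33) = 1/(7/15 + (1/33)*(-237/34)) = 1/(7/15 - 79/374) = 1/(1433/5610) = 5610/1433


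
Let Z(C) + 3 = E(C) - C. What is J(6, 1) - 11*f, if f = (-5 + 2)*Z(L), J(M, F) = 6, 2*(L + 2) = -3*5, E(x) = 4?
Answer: 705/2 ≈ 352.50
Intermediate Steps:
L = -19/2 (L = -2 + (-3*5)/2 = -2 + (½)*(-15) = -2 - 15/2 = -19/2 ≈ -9.5000)
Z(C) = 1 - C (Z(C) = -3 + (4 - C) = 1 - C)
f = -63/2 (f = (-5 + 2)*(1 - 1*(-19/2)) = -3*(1 + 19/2) = -3*21/2 = -63/2 ≈ -31.500)
J(6, 1) - 11*f = 6 - 11*(-63/2) = 6 + 693/2 = 705/2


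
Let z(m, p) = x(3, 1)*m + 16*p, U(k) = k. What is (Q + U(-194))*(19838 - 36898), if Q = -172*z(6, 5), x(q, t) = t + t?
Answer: 273267080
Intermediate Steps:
x(q, t) = 2*t
z(m, p) = 2*m + 16*p (z(m, p) = (2*1)*m + 16*p = 2*m + 16*p)
Q = -15824 (Q = -172*(2*6 + 16*5) = -172*(12 + 80) = -172*92 = -15824)
(Q + U(-194))*(19838 - 36898) = (-15824 - 194)*(19838 - 36898) = -16018*(-17060) = 273267080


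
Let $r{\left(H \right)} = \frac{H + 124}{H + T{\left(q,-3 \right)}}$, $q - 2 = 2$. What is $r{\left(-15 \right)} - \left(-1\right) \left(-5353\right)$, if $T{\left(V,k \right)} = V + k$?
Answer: $- \frac{75051}{14} \approx -5360.8$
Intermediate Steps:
$q = 4$ ($q = 2 + 2 = 4$)
$r{\left(H \right)} = \frac{124 + H}{1 + H}$ ($r{\left(H \right)} = \frac{H + 124}{H + \left(4 - 3\right)} = \frac{124 + H}{H + 1} = \frac{124 + H}{1 + H}$)
$r{\left(-15 \right)} - \left(-1\right) \left(-5353\right) = \frac{124 - 15}{1 - 15} - \left(-1\right) \left(-5353\right) = \frac{1}{-14} \cdot 109 - 5353 = \left(- \frac{1}{14}\right) 109 - 5353 = - \frac{109}{14} - 5353 = - \frac{75051}{14}$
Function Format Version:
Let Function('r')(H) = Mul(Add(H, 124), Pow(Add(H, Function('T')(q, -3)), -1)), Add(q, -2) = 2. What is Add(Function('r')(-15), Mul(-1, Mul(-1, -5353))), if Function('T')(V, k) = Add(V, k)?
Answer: Rational(-75051, 14) ≈ -5360.8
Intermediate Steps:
q = 4 (q = Add(2, 2) = 4)
Function('r')(H) = Mul(Pow(Add(1, H), -1), Add(124, H)) (Function('r')(H) = Mul(Add(H, 124), Pow(Add(H, Add(4, -3)), -1)) = Mul(Add(124, H), Pow(Add(H, 1), -1)) = Mul(Add(124, H), Pow(Add(1, H), -1)) = Mul(Pow(Add(1, H), -1), Add(124, H)))
Add(Function('r')(-15), Mul(-1, Mul(-1, -5353))) = Add(Mul(Pow(Add(1, -15), -1), Add(124, -15)), Mul(-1, Mul(-1, -5353))) = Add(Mul(Pow(-14, -1), 109), Mul(-1, 5353)) = Add(Mul(Rational(-1, 14), 109), -5353) = Add(Rational(-109, 14), -5353) = Rational(-75051, 14)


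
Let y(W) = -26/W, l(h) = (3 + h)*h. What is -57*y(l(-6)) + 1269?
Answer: 4054/3 ≈ 1351.3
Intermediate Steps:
l(h) = h*(3 + h)
-57*y(l(-6)) + 1269 = -(-1482)/((-6*(3 - 6))) + 1269 = -(-1482)/((-6*(-3))) + 1269 = -(-1482)/18 + 1269 = -57*(-13/9) + 1269 = 247/3 + 1269 = 4054/3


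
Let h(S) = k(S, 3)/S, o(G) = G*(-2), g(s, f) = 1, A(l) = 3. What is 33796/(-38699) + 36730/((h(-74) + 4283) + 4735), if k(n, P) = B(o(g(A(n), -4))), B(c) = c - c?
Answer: 558320971/174493791 ≈ 3.1997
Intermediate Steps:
o(G) = -2*G
B(c) = 0
k(n, P) = 0
h(S) = 0 (h(S) = 0/S = 0)
33796/(-38699) + 36730/((h(-74) + 4283) + 4735) = 33796/(-38699) + 36730/((0 + 4283) + 4735) = 33796*(-1/38699) + 36730/(4283 + 4735) = -33796/38699 + 36730/9018 = -33796/38699 + 36730*(1/9018) = -33796/38699 + 18365/4509 = 558320971/174493791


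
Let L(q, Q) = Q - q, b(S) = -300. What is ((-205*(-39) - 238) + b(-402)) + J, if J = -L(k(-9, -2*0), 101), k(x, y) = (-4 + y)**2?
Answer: 7372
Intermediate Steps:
J = -85 (J = -(101 - (-4 - 2*0)**2) = -(101 - (-4 + 0)**2) = -(101 - 1*(-4)**2) = -(101 - 1*16) = -(101 - 16) = -1*85 = -85)
((-205*(-39) - 238) + b(-402)) + J = ((-205*(-39) - 238) - 300) - 85 = ((7995 - 238) - 300) - 85 = (7757 - 300) - 85 = 7457 - 85 = 7372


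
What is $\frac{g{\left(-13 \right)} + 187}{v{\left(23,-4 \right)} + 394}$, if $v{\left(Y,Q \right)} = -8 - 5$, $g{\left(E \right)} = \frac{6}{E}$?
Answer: $\frac{2425}{4953} \approx 0.4896$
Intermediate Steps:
$v{\left(Y,Q \right)} = -13$ ($v{\left(Y,Q \right)} = -8 - 5 = -13$)
$\frac{g{\left(-13 \right)} + 187}{v{\left(23,-4 \right)} + 394} = \frac{\frac{6}{-13} + 187}{-13 + 394} = \frac{6 \left(- \frac{1}{13}\right) + 187}{381} = \left(- \frac{6}{13} + 187\right) \frac{1}{381} = \frac{2425}{13} \cdot \frac{1}{381} = \frac{2425}{4953}$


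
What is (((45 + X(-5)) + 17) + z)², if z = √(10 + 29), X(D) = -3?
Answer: (59 + √39)² ≈ 4256.9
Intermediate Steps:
z = √39 ≈ 6.2450
(((45 + X(-5)) + 17) + z)² = (((45 - 3) + 17) + √39)² = ((42 + 17) + √39)² = (59 + √39)²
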